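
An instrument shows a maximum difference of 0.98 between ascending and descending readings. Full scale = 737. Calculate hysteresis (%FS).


Hysteresis = (max difference / full scale) * 100%.
H = (0.98 / 737) * 100
H = 0.133 %FS

0.133 %FS


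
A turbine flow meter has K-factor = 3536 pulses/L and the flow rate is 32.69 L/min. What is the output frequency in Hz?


Frequency = K * Q / 60 (converting L/min to L/s).
f = 3536 * 32.69 / 60
f = 115591.84 / 60
f = 1926.53 Hz

1926.53 Hz


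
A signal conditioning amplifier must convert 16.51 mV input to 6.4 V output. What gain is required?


Gain = Vout / Vin (converting to same units).
G = 6.4 V / 16.51 mV
G = 6400.0 mV / 16.51 mV
G = 387.64

387.64


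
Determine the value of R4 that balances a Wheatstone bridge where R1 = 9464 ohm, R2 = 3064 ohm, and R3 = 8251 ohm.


At balance: R1*R4 = R2*R3, so R4 = R2*R3/R1.
R4 = 3064 * 8251 / 9464
R4 = 25281064 / 9464
R4 = 2671.29 ohm

2671.29 ohm


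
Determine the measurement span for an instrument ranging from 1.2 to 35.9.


Span = upper range - lower range.
Span = 35.9 - (1.2)
Span = 34.7

34.7


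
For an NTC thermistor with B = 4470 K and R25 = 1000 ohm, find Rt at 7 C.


NTC thermistor equation: Rt = R25 * exp(B * (1/T - 1/T25)).
T in Kelvin: 280.15 K, T25 = 298.15 K
1/T - 1/T25 = 1/280.15 - 1/298.15 = 0.0002155
B * (1/T - 1/T25) = 4470 * 0.0002155 = 0.9633
Rt = 1000 * exp(0.9633) = 2620.3 ohm

2620.3 ohm


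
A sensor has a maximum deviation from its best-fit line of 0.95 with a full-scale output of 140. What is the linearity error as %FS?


Linearity error = (max deviation / full scale) * 100%.
Linearity = (0.95 / 140) * 100
Linearity = 0.679 %FS

0.679 %FS


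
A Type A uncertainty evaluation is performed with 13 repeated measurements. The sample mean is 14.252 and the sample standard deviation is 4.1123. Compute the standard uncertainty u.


The standard uncertainty for Type A evaluation is u = s / sqrt(n).
u = 4.1123 / sqrt(13)
u = 4.1123 / 3.6056
u = 1.1405

1.1405


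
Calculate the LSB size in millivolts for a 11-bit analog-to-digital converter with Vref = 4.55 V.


The resolution (LSB) of an ADC is Vref / 2^n.
LSB = 4.55 / 2^11
LSB = 4.55 / 2048
LSB = 0.00222168 V = 2.22167969 mV

2.22167969 mV


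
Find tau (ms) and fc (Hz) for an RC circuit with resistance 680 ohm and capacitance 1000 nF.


Time constant: tau = R * C.
tau = 680 * 1.00e-06 = 0.00068 s
tau = 0.68 ms
Cutoff frequency: fc = 1 / (2*pi*R*C).
fc = 1 / (2*pi*0.00068) = 234.05 Hz

tau = 0.68 ms, fc = 234.05 Hz


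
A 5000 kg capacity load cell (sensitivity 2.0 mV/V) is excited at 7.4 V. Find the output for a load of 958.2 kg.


Vout = rated_output * Vex * (load / capacity).
Vout = 2.0 * 7.4 * (958.2 / 5000)
Vout = 2.0 * 7.4 * 0.19164
Vout = 2.836 mV

2.836 mV


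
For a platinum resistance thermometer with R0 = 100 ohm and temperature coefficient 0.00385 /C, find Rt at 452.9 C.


The RTD equation: Rt = R0 * (1 + alpha * T).
Rt = 100 * (1 + 0.00385 * 452.9)
Rt = 100 * (1 + 1.743665)
Rt = 100 * 2.743665
Rt = 274.366 ohm

274.366 ohm


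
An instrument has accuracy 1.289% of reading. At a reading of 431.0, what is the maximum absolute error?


Absolute error = (accuracy% / 100) * reading.
Error = (1.289 / 100) * 431.0
Error = 0.01289 * 431.0
Error = 5.5556

5.5556


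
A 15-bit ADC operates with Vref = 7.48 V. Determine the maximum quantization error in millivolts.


The maximum quantization error is +/- LSB/2.
LSB = Vref / 2^n = 7.48 / 32768 = 0.00022827 V
Max error = LSB / 2 = 0.00022827 / 2 = 0.00011414 V
Max error = 0.1141 mV

0.1141 mV


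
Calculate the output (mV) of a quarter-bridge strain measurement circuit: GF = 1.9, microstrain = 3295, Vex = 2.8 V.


Quarter bridge output: Vout = (GF * epsilon * Vex) / 4.
Vout = (1.9 * 3295e-6 * 2.8) / 4
Vout = 0.0175294 / 4 V
Vout = 0.00438235 V = 4.3823 mV

4.3823 mV


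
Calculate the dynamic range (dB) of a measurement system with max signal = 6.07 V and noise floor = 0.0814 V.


Dynamic range = 20 * log10(Vmax / Vnoise).
DR = 20 * log10(6.07 / 0.0814)
DR = 20 * log10(74.57)
DR = 37.45 dB

37.45 dB


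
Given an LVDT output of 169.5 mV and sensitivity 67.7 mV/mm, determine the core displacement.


Displacement = Vout / sensitivity.
d = 169.5 / 67.7
d = 2.504 mm

2.504 mm


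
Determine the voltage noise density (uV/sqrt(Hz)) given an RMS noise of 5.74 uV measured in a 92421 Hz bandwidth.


Noise spectral density = Vrms / sqrt(BW).
NSD = 5.74 / sqrt(92421)
NSD = 5.74 / 304.0082
NSD = 0.0189 uV/sqrt(Hz)

0.0189 uV/sqrt(Hz)


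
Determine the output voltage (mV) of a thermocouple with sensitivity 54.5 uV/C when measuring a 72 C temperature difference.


The thermocouple output V = sensitivity * dT.
V = 54.5 uV/C * 72 C
V = 3924.0 uV
V = 3.924 mV

3.924 mV


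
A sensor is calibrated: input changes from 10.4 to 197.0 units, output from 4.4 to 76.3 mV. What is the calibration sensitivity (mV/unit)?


Sensitivity = (y2 - y1) / (x2 - x1).
S = (76.3 - 4.4) / (197.0 - 10.4)
S = 71.9 / 186.6
S = 0.3853 mV/unit

0.3853 mV/unit


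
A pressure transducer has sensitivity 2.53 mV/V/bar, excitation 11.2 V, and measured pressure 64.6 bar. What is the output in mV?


Output = sensitivity * Vex * P.
Vout = 2.53 * 11.2 * 64.6
Vout = 28.336 * 64.6
Vout = 1830.51 mV

1830.51 mV


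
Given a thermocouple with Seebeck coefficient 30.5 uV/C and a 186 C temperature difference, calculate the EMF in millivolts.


The thermocouple output V = sensitivity * dT.
V = 30.5 uV/C * 186 C
V = 5673.0 uV
V = 5.673 mV

5.673 mV


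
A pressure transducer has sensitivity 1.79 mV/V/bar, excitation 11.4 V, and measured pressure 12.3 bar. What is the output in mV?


Output = sensitivity * Vex * P.
Vout = 1.79 * 11.4 * 12.3
Vout = 20.406 * 12.3
Vout = 250.99 mV

250.99 mV


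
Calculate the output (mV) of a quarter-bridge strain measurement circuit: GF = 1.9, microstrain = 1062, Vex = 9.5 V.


Quarter bridge output: Vout = (GF * epsilon * Vex) / 4.
Vout = (1.9 * 1062e-6 * 9.5) / 4
Vout = 0.0191691 / 4 V
Vout = 0.00479227 V = 4.7923 mV

4.7923 mV


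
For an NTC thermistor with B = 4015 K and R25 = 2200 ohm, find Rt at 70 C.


NTC thermistor equation: Rt = R25 * exp(B * (1/T - 1/T25)).
T in Kelvin: 343.15 K, T25 = 298.15 K
1/T - 1/T25 = 1/343.15 - 1/298.15 = -0.00043984
B * (1/T - 1/T25) = 4015 * -0.00043984 = -1.766
Rt = 2200 * exp(-1.766) = 376.3 ohm

376.3 ohm


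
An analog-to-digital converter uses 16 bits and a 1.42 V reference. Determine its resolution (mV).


The resolution (LSB) of an ADC is Vref / 2^n.
LSB = 1.42 / 2^16
LSB = 1.42 / 65536
LSB = 2.167e-05 V = 0.02166748 mV

0.02166748 mV


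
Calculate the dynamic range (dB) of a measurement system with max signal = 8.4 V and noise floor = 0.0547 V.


Dynamic range = 20 * log10(Vmax / Vnoise).
DR = 20 * log10(8.4 / 0.0547)
DR = 20 * log10(153.56)
DR = 43.73 dB

43.73 dB


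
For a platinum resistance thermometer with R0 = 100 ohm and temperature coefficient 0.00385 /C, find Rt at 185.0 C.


The RTD equation: Rt = R0 * (1 + alpha * T).
Rt = 100 * (1 + 0.00385 * 185.0)
Rt = 100 * (1 + 0.71225)
Rt = 100 * 1.71225
Rt = 171.225 ohm

171.225 ohm


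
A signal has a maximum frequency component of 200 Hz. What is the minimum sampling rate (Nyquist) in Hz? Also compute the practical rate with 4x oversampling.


By Nyquist theorem, fs_min = 2 * fmax.
fs_min = 2 * 200 = 400 Hz
Practical rate = 4 * fs_min = 4 * 400 = 1600 Hz

fs_min = 400 Hz, fs_practical = 1600 Hz


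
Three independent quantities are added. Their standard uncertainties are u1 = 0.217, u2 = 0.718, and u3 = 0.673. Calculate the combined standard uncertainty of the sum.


For a sum of independent quantities, uc = sqrt(u1^2 + u2^2 + u3^2).
uc = sqrt(0.217^2 + 0.718^2 + 0.673^2)
uc = sqrt(0.047089 + 0.515524 + 0.452929)
uc = 1.0077

1.0077


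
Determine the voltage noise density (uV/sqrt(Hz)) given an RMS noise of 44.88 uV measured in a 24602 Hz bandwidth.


Noise spectral density = Vrms / sqrt(BW).
NSD = 44.88 / sqrt(24602)
NSD = 44.88 / 156.8502
NSD = 0.2861 uV/sqrt(Hz)

0.2861 uV/sqrt(Hz)


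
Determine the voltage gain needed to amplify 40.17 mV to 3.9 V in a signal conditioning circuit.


Gain = Vout / Vin (converting to same units).
G = 3.9 V / 40.17 mV
G = 3900.0 mV / 40.17 mV
G = 97.09

97.09


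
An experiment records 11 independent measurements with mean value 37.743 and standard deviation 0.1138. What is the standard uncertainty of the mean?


The standard uncertainty for Type A evaluation is u = s / sqrt(n).
u = 0.1138 / sqrt(11)
u = 0.1138 / 3.3166
u = 0.0343

0.0343


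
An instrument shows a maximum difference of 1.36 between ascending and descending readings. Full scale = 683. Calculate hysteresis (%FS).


Hysteresis = (max difference / full scale) * 100%.
H = (1.36 / 683) * 100
H = 0.199 %FS

0.199 %FS


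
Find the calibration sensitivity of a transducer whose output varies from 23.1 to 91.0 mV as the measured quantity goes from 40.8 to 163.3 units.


Sensitivity = (y2 - y1) / (x2 - x1).
S = (91.0 - 23.1) / (163.3 - 40.8)
S = 67.9 / 122.5
S = 0.5543 mV/unit

0.5543 mV/unit


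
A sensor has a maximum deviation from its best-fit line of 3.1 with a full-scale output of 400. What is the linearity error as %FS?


Linearity error = (max deviation / full scale) * 100%.
Linearity = (3.1 / 400) * 100
Linearity = 0.775 %FS

0.775 %FS


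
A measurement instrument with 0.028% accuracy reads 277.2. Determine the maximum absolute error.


Absolute error = (accuracy% / 100) * reading.
Error = (0.028 / 100) * 277.2
Error = 0.00028 * 277.2
Error = 0.0776

0.0776


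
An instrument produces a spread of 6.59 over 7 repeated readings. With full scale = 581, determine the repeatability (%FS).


Repeatability = (spread / full scale) * 100%.
R = (6.59 / 581) * 100
R = 1.134 %FS

1.134 %FS


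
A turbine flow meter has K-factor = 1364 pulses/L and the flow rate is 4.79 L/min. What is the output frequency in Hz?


Frequency = K * Q / 60 (converting L/min to L/s).
f = 1364 * 4.79 / 60
f = 6533.56 / 60
f = 108.89 Hz

108.89 Hz


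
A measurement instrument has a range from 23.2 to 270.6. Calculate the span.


Span = upper range - lower range.
Span = 270.6 - (23.2)
Span = 247.4

247.4


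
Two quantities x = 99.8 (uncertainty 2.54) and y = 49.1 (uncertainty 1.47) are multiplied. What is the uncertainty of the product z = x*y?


For a product z = x*y, the relative uncertainty is:
uz/z = sqrt((ux/x)^2 + (uy/y)^2)
Relative uncertainties: ux/x = 2.54/99.8 = 0.025451
uy/y = 1.47/49.1 = 0.029939
z = 99.8 * 49.1 = 4900.2
uz = 4900.2 * sqrt(0.025451^2 + 0.029939^2) = 192.552

192.552


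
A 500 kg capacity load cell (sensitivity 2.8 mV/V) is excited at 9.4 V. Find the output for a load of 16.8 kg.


Vout = rated_output * Vex * (load / capacity).
Vout = 2.8 * 9.4 * (16.8 / 500)
Vout = 2.8 * 9.4 * 0.0336
Vout = 0.884 mV

0.884 mV


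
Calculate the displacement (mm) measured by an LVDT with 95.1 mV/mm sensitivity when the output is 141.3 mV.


Displacement = Vout / sensitivity.
d = 141.3 / 95.1
d = 1.486 mm

1.486 mm


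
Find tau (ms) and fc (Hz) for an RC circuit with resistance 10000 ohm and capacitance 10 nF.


Time constant: tau = R * C.
tau = 10000 * 1.00e-08 = 0.0001 s
tau = 0.1 ms
Cutoff frequency: fc = 1 / (2*pi*R*C).
fc = 1 / (2*pi*0.0001) = 1591.55 Hz

tau = 0.1 ms, fc = 1591.55 Hz


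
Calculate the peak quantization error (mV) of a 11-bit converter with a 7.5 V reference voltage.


The maximum quantization error is +/- LSB/2.
LSB = Vref / 2^n = 7.5 / 2048 = 0.00366211 V
Max error = LSB / 2 = 0.00366211 / 2 = 0.00183105 V
Max error = 1.8311 mV

1.8311 mV


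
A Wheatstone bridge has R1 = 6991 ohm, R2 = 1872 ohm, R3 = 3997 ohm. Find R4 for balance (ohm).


At balance: R1*R4 = R2*R3, so R4 = R2*R3/R1.
R4 = 1872 * 3997 / 6991
R4 = 7482384 / 6991
R4 = 1070.29 ohm

1070.29 ohm


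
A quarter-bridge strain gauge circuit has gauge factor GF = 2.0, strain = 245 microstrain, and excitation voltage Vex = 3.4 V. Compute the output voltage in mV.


Quarter bridge output: Vout = (GF * epsilon * Vex) / 4.
Vout = (2.0 * 245e-6 * 3.4) / 4
Vout = 0.001666 / 4 V
Vout = 0.0004165 V = 0.4165 mV

0.4165 mV


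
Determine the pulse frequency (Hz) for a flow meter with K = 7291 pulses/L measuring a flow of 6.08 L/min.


Frequency = K * Q / 60 (converting L/min to L/s).
f = 7291 * 6.08 / 60
f = 44329.28 / 60
f = 738.82 Hz

738.82 Hz


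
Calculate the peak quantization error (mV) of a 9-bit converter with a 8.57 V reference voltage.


The maximum quantization error is +/- LSB/2.
LSB = Vref / 2^n = 8.57 / 512 = 0.01673828 V
Max error = LSB / 2 = 0.01673828 / 2 = 0.00836914 V
Max error = 8.3691 mV

8.3691 mV


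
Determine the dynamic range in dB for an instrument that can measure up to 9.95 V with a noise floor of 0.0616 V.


Dynamic range = 20 * log10(Vmax / Vnoise).
DR = 20 * log10(9.95 / 0.0616)
DR = 20 * log10(161.53)
DR = 44.16 dB

44.16 dB


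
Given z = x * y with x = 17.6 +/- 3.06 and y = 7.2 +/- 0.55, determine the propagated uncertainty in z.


For a product z = x*y, the relative uncertainty is:
uz/z = sqrt((ux/x)^2 + (uy/y)^2)
Relative uncertainties: ux/x = 3.06/17.6 = 0.173864
uy/y = 0.55/7.2 = 0.076389
z = 17.6 * 7.2 = 126.7
uz = 126.7 * sqrt(0.173864^2 + 0.076389^2) = 24.065

24.065


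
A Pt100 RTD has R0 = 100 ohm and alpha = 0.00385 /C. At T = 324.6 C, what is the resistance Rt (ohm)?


The RTD equation: Rt = R0 * (1 + alpha * T).
Rt = 100 * (1 + 0.00385 * 324.6)
Rt = 100 * (1 + 1.24971)
Rt = 100 * 2.24971
Rt = 224.971 ohm

224.971 ohm


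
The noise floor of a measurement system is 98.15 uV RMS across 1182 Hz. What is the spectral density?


Noise spectral density = Vrms / sqrt(BW).
NSD = 98.15 / sqrt(1182)
NSD = 98.15 / 34.3802
NSD = 2.8548 uV/sqrt(Hz)

2.8548 uV/sqrt(Hz)


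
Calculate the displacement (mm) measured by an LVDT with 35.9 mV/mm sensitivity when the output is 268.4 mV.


Displacement = Vout / sensitivity.
d = 268.4 / 35.9
d = 7.476 mm

7.476 mm


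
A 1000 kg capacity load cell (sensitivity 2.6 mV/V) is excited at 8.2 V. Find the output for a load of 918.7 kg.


Vout = rated_output * Vex * (load / capacity).
Vout = 2.6 * 8.2 * (918.7 / 1000)
Vout = 2.6 * 8.2 * 0.9187
Vout = 19.587 mV

19.587 mV


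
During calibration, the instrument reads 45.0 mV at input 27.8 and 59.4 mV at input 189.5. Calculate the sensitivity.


Sensitivity = (y2 - y1) / (x2 - x1).
S = (59.4 - 45.0) / (189.5 - 27.8)
S = 14.4 / 161.7
S = 0.0891 mV/unit

0.0891 mV/unit


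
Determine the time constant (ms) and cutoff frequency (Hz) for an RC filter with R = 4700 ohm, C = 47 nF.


Time constant: tau = R * C.
tau = 4700 * 4.70e-08 = 0.0002209 s
tau = 0.2209 ms
Cutoff frequency: fc = 1 / (2*pi*R*C).
fc = 1 / (2*pi*0.0002209) = 720.48 Hz

tau = 0.2209 ms, fc = 720.48 Hz


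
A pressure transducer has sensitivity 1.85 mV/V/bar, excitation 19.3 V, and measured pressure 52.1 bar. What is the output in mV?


Output = sensitivity * Vex * P.
Vout = 1.85 * 19.3 * 52.1
Vout = 35.705 * 52.1
Vout = 1860.23 mV

1860.23 mV


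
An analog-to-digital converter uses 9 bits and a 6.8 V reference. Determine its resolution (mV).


The resolution (LSB) of an ADC is Vref / 2^n.
LSB = 6.8 / 2^9
LSB = 6.8 / 512
LSB = 0.01328125 V = 13.28125 mV

13.28125 mV


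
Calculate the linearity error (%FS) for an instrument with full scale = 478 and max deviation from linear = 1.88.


Linearity error = (max deviation / full scale) * 100%.
Linearity = (1.88 / 478) * 100
Linearity = 0.393 %FS

0.393 %FS


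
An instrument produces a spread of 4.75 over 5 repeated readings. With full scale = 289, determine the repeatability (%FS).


Repeatability = (spread / full scale) * 100%.
R = (4.75 / 289) * 100
R = 1.644 %FS

1.644 %FS


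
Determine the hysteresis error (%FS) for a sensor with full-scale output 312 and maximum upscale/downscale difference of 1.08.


Hysteresis = (max difference / full scale) * 100%.
H = (1.08 / 312) * 100
H = 0.346 %FS

0.346 %FS


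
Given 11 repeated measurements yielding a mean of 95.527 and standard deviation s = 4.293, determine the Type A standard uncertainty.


The standard uncertainty for Type A evaluation is u = s / sqrt(n).
u = 4.293 / sqrt(11)
u = 4.293 / 3.3166
u = 1.2944

1.2944


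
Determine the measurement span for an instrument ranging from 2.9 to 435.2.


Span = upper range - lower range.
Span = 435.2 - (2.9)
Span = 432.3

432.3


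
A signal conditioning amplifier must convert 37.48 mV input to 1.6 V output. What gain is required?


Gain = Vout / Vin (converting to same units).
G = 1.6 V / 37.48 mV
G = 1600.0 mV / 37.48 mV
G = 42.69

42.69


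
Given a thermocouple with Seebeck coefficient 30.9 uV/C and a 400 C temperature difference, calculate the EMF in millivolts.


The thermocouple output V = sensitivity * dT.
V = 30.9 uV/C * 400 C
V = 12360.0 uV
V = 12.36 mV

12.36 mV


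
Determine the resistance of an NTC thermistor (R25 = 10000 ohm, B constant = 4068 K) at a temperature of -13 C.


NTC thermistor equation: Rt = R25 * exp(B * (1/T - 1/T25)).
T in Kelvin: 260.15 K, T25 = 298.15 K
1/T - 1/T25 = 1/260.15 - 1/298.15 = 0.00048992
B * (1/T - 1/T25) = 4068 * 0.00048992 = 1.993
Rt = 10000 * exp(1.993) = 73374.7 ohm

73374.7 ohm


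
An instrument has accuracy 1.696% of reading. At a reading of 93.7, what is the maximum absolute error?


Absolute error = (accuracy% / 100) * reading.
Error = (1.696 / 100) * 93.7
Error = 0.01696 * 93.7
Error = 1.5892

1.5892


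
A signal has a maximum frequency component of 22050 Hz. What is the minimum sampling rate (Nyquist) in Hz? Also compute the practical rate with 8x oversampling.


By Nyquist theorem, fs_min = 2 * fmax.
fs_min = 2 * 22050 = 44100 Hz
Practical rate = 8 * fs_min = 8 * 44100 = 352800 Hz

fs_min = 44100 Hz, fs_practical = 352800 Hz


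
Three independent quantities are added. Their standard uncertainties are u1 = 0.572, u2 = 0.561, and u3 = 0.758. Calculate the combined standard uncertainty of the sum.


For a sum of independent quantities, uc = sqrt(u1^2 + u2^2 + u3^2).
uc = sqrt(0.572^2 + 0.561^2 + 0.758^2)
uc = sqrt(0.327184 + 0.314721 + 0.574564)
uc = 1.1029

1.1029


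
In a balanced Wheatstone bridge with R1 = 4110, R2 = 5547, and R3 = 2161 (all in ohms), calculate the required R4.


At balance: R1*R4 = R2*R3, so R4 = R2*R3/R1.
R4 = 5547 * 2161 / 4110
R4 = 11987067 / 4110
R4 = 2916.56 ohm

2916.56 ohm


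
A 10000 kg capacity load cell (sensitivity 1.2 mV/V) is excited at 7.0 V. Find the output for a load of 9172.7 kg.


Vout = rated_output * Vex * (load / capacity).
Vout = 1.2 * 7.0 * (9172.7 / 10000)
Vout = 1.2 * 7.0 * 0.91727
Vout = 7.705 mV

7.705 mV


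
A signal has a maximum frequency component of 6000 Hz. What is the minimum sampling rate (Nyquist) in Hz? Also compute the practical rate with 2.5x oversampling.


By Nyquist theorem, fs_min = 2 * fmax.
fs_min = 2 * 6000 = 12000 Hz
Practical rate = 2.5 * fs_min = 2.5 * 12000 = 30000 Hz

fs_min = 12000 Hz, fs_practical = 30000 Hz


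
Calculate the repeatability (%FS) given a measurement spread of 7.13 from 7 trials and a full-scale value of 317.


Repeatability = (spread / full scale) * 100%.
R = (7.13 / 317) * 100
R = 2.249 %FS

2.249 %FS


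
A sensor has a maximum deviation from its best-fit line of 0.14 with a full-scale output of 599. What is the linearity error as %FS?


Linearity error = (max deviation / full scale) * 100%.
Linearity = (0.14 / 599) * 100
Linearity = 0.023 %FS

0.023 %FS


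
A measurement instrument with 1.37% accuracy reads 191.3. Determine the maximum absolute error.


Absolute error = (accuracy% / 100) * reading.
Error = (1.37 / 100) * 191.3
Error = 0.0137 * 191.3
Error = 2.6208

2.6208


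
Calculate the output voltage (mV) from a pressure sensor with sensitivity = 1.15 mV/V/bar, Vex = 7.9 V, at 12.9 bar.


Output = sensitivity * Vex * P.
Vout = 1.15 * 7.9 * 12.9
Vout = 9.085 * 12.9
Vout = 117.2 mV

117.2 mV


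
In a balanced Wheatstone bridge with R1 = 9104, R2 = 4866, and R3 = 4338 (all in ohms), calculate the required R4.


At balance: R1*R4 = R2*R3, so R4 = R2*R3/R1.
R4 = 4866 * 4338 / 9104
R4 = 21108708 / 9104
R4 = 2318.62 ohm

2318.62 ohm


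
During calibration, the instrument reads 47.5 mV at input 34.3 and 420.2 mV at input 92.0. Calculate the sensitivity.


Sensitivity = (y2 - y1) / (x2 - x1).
S = (420.2 - 47.5) / (92.0 - 34.3)
S = 372.7 / 57.7
S = 6.4593 mV/unit

6.4593 mV/unit


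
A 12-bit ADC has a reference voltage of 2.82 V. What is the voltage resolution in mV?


The resolution (LSB) of an ADC is Vref / 2^n.
LSB = 2.82 / 2^12
LSB = 2.82 / 4096
LSB = 0.00068848 V = 0.68847656 mV

0.68847656 mV


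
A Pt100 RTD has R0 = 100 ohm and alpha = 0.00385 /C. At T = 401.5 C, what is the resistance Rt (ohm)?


The RTD equation: Rt = R0 * (1 + alpha * T).
Rt = 100 * (1 + 0.00385 * 401.5)
Rt = 100 * (1 + 1.545775)
Rt = 100 * 2.545775
Rt = 254.577 ohm

254.577 ohm


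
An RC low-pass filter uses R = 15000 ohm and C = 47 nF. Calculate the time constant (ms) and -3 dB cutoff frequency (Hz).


Time constant: tau = R * C.
tau = 15000 * 4.70e-08 = 0.000705 s
tau = 0.705 ms
Cutoff frequency: fc = 1 / (2*pi*R*C).
fc = 1 / (2*pi*0.000705) = 225.75 Hz

tau = 0.705 ms, fc = 225.75 Hz


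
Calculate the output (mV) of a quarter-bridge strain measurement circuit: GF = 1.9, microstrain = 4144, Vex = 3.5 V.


Quarter bridge output: Vout = (GF * epsilon * Vex) / 4.
Vout = (1.9 * 4144e-6 * 3.5) / 4
Vout = 0.0275576 / 4 V
Vout = 0.0068894 V = 6.8894 mV

6.8894 mV


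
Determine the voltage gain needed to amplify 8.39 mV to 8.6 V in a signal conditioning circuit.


Gain = Vout / Vin (converting to same units).
G = 8.6 V / 8.39 mV
G = 8600.0 mV / 8.39 mV
G = 1025.03

1025.03


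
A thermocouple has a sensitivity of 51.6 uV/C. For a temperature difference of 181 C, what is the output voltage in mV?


The thermocouple output V = sensitivity * dT.
V = 51.6 uV/C * 181 C
V = 9339.6 uV
V = 9.34 mV

9.34 mV


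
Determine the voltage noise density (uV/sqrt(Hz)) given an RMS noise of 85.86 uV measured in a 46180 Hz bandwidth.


Noise spectral density = Vrms / sqrt(BW).
NSD = 85.86 / sqrt(46180)
NSD = 85.86 / 214.8953
NSD = 0.3995 uV/sqrt(Hz)

0.3995 uV/sqrt(Hz)


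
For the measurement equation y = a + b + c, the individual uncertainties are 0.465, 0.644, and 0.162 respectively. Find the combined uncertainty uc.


For a sum of independent quantities, uc = sqrt(u1^2 + u2^2 + u3^2).
uc = sqrt(0.465^2 + 0.644^2 + 0.162^2)
uc = sqrt(0.216225 + 0.414736 + 0.026244)
uc = 0.8107

0.8107


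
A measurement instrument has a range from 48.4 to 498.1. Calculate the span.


Span = upper range - lower range.
Span = 498.1 - (48.4)
Span = 449.7

449.7


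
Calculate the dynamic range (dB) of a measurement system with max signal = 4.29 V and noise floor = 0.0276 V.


Dynamic range = 20 * log10(Vmax / Vnoise).
DR = 20 * log10(4.29 / 0.0276)
DR = 20 * log10(155.43)
DR = 43.83 dB

43.83 dB


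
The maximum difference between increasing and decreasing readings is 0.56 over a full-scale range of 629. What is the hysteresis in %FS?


Hysteresis = (max difference / full scale) * 100%.
H = (0.56 / 629) * 100
H = 0.089 %FS

0.089 %FS


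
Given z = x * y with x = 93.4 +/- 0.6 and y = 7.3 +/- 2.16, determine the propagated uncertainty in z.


For a product z = x*y, the relative uncertainty is:
uz/z = sqrt((ux/x)^2 + (uy/y)^2)
Relative uncertainties: ux/x = 0.6/93.4 = 0.006424
uy/y = 2.16/7.3 = 0.29589
z = 93.4 * 7.3 = 681.8
uz = 681.8 * sqrt(0.006424^2 + 0.29589^2) = 201.792

201.792


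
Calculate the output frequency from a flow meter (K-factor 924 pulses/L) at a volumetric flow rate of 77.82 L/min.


Frequency = K * Q / 60 (converting L/min to L/s).
f = 924 * 77.82 / 60
f = 71905.68 / 60
f = 1198.43 Hz

1198.43 Hz


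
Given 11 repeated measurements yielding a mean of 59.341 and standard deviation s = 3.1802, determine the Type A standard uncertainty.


The standard uncertainty for Type A evaluation is u = s / sqrt(n).
u = 3.1802 / sqrt(11)
u = 3.1802 / 3.3166
u = 0.9589

0.9589


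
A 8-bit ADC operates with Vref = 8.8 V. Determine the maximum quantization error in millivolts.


The maximum quantization error is +/- LSB/2.
LSB = Vref / 2^n = 8.8 / 256 = 0.034375 V
Max error = LSB / 2 = 0.034375 / 2 = 0.0171875 V
Max error = 17.1875 mV

17.1875 mV


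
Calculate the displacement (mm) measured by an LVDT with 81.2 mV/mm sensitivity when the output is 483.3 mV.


Displacement = Vout / sensitivity.
d = 483.3 / 81.2
d = 5.952 mm

5.952 mm


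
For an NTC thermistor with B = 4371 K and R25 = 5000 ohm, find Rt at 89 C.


NTC thermistor equation: Rt = R25 * exp(B * (1/T - 1/T25)).
T in Kelvin: 362.15 K, T25 = 298.15 K
1/T - 1/T25 = 1/362.15 - 1/298.15 = -0.00059273
B * (1/T - 1/T25) = 4371 * -0.00059273 = -2.5908
Rt = 5000 * exp(-2.5908) = 374.8 ohm

374.8 ohm


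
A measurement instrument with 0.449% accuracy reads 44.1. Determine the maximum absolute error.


Absolute error = (accuracy% / 100) * reading.
Error = (0.449 / 100) * 44.1
Error = 0.00449 * 44.1
Error = 0.198

0.198


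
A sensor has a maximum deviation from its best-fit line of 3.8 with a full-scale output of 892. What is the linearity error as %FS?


Linearity error = (max deviation / full scale) * 100%.
Linearity = (3.8 / 892) * 100
Linearity = 0.426 %FS

0.426 %FS


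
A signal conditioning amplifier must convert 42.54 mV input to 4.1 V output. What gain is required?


Gain = Vout / Vin (converting to same units).
G = 4.1 V / 42.54 mV
G = 4100.0 mV / 42.54 mV
G = 96.38

96.38


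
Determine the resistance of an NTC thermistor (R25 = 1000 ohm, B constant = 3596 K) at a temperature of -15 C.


NTC thermistor equation: Rt = R25 * exp(B * (1/T - 1/T25)).
T in Kelvin: 258.15 K, T25 = 298.15 K
1/T - 1/T25 = 1/258.15 - 1/298.15 = 0.0005197
B * (1/T - 1/T25) = 3596 * 0.0005197 = 1.8688
Rt = 1000 * exp(1.8688) = 6480.8 ohm

6480.8 ohm


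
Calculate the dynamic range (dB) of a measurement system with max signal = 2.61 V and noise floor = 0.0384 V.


Dynamic range = 20 * log10(Vmax / Vnoise).
DR = 20 * log10(2.61 / 0.0384)
DR = 20 * log10(67.97)
DR = 36.65 dB

36.65 dB


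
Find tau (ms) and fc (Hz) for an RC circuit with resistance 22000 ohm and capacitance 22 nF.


Time constant: tau = R * C.
tau = 22000 * 2.20e-08 = 0.000484 s
tau = 0.484 ms
Cutoff frequency: fc = 1 / (2*pi*R*C).
fc = 1 / (2*pi*0.000484) = 328.83 Hz

tau = 0.484 ms, fc = 328.83 Hz


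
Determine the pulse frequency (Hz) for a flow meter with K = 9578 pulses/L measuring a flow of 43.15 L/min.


Frequency = K * Q / 60 (converting L/min to L/s).
f = 9578 * 43.15 / 60
f = 413290.7 / 60
f = 6888.18 Hz

6888.18 Hz


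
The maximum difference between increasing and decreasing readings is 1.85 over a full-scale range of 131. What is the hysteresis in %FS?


Hysteresis = (max difference / full scale) * 100%.
H = (1.85 / 131) * 100
H = 1.412 %FS

1.412 %FS


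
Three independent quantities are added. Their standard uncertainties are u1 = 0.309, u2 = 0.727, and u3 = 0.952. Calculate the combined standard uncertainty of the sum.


For a sum of independent quantities, uc = sqrt(u1^2 + u2^2 + u3^2).
uc = sqrt(0.309^2 + 0.727^2 + 0.952^2)
uc = sqrt(0.095481 + 0.528529 + 0.906304)
uc = 1.2371

1.2371


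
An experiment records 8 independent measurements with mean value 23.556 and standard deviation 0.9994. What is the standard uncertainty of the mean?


The standard uncertainty for Type A evaluation is u = s / sqrt(n).
u = 0.9994 / sqrt(8)
u = 0.9994 / 2.8284
u = 0.3533

0.3533


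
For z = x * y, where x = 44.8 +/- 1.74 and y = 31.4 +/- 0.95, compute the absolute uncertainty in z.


For a product z = x*y, the relative uncertainty is:
uz/z = sqrt((ux/x)^2 + (uy/y)^2)
Relative uncertainties: ux/x = 1.74/44.8 = 0.038839
uy/y = 0.95/31.4 = 0.030255
z = 44.8 * 31.4 = 1406.7
uz = 1406.7 * sqrt(0.038839^2 + 0.030255^2) = 69.256

69.256


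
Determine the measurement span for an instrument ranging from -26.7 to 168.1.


Span = upper range - lower range.
Span = 168.1 - (-26.7)
Span = 194.8

194.8


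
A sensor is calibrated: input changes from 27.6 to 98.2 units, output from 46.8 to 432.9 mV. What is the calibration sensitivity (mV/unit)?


Sensitivity = (y2 - y1) / (x2 - x1).
S = (432.9 - 46.8) / (98.2 - 27.6)
S = 386.1 / 70.6
S = 5.4688 mV/unit

5.4688 mV/unit


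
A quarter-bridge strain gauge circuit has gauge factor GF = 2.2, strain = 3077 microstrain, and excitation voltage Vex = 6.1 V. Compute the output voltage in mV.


Quarter bridge output: Vout = (GF * epsilon * Vex) / 4.
Vout = (2.2 * 3077e-6 * 6.1) / 4
Vout = 0.04129334 / 4 V
Vout = 0.01032333 V = 10.3233 mV

10.3233 mV


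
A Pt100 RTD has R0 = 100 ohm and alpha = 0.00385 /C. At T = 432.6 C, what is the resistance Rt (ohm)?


The RTD equation: Rt = R0 * (1 + alpha * T).
Rt = 100 * (1 + 0.00385 * 432.6)
Rt = 100 * (1 + 1.66551)
Rt = 100 * 2.66551
Rt = 266.551 ohm

266.551 ohm


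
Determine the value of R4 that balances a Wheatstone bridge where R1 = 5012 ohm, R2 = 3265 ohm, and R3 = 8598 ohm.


At balance: R1*R4 = R2*R3, so R4 = R2*R3/R1.
R4 = 3265 * 8598 / 5012
R4 = 28072470 / 5012
R4 = 5601.05 ohm

5601.05 ohm


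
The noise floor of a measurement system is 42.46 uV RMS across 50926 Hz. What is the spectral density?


Noise spectral density = Vrms / sqrt(BW).
NSD = 42.46 / sqrt(50926)
NSD = 42.46 / 225.6679
NSD = 0.1882 uV/sqrt(Hz)

0.1882 uV/sqrt(Hz)


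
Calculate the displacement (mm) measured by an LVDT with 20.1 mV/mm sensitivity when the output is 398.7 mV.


Displacement = Vout / sensitivity.
d = 398.7 / 20.1
d = 19.836 mm

19.836 mm


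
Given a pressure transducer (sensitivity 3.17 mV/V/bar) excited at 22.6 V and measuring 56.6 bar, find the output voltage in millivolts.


Output = sensitivity * Vex * P.
Vout = 3.17 * 22.6 * 56.6
Vout = 71.642 * 56.6
Vout = 4054.94 mV

4054.94 mV


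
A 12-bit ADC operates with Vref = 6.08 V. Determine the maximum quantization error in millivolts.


The maximum quantization error is +/- LSB/2.
LSB = Vref / 2^n = 6.08 / 4096 = 0.00148438 V
Max error = LSB / 2 = 0.00148438 / 2 = 0.00074219 V
Max error = 0.7422 mV

0.7422 mV


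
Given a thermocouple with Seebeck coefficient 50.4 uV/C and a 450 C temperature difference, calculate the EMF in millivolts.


The thermocouple output V = sensitivity * dT.
V = 50.4 uV/C * 450 C
V = 22680.0 uV
V = 22.68 mV

22.68 mV


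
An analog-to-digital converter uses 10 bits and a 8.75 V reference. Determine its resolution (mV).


The resolution (LSB) of an ADC is Vref / 2^n.
LSB = 8.75 / 2^10
LSB = 8.75 / 1024
LSB = 0.00854492 V = 8.54492188 mV

8.54492188 mV


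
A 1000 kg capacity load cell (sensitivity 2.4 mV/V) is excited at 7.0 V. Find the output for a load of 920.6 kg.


Vout = rated_output * Vex * (load / capacity).
Vout = 2.4 * 7.0 * (920.6 / 1000)
Vout = 2.4 * 7.0 * 0.9206
Vout = 15.466 mV

15.466 mV


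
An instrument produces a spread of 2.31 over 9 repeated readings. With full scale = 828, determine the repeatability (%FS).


Repeatability = (spread / full scale) * 100%.
R = (2.31 / 828) * 100
R = 0.279 %FS

0.279 %FS


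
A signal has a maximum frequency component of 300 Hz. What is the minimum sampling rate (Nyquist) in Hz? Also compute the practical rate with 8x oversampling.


By Nyquist theorem, fs_min = 2 * fmax.
fs_min = 2 * 300 = 600 Hz
Practical rate = 8 * fs_min = 8 * 600 = 4800 Hz

fs_min = 600 Hz, fs_practical = 4800 Hz


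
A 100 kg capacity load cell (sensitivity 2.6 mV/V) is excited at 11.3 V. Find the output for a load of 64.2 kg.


Vout = rated_output * Vex * (load / capacity).
Vout = 2.6 * 11.3 * (64.2 / 100)
Vout = 2.6 * 11.3 * 0.642
Vout = 18.862 mV

18.862 mV


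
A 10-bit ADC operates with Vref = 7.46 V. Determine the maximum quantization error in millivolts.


The maximum quantization error is +/- LSB/2.
LSB = Vref / 2^n = 7.46 / 1024 = 0.00728516 V
Max error = LSB / 2 = 0.00728516 / 2 = 0.00364258 V
Max error = 3.6426 mV

3.6426 mV


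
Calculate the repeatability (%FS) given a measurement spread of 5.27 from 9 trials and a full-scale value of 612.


Repeatability = (spread / full scale) * 100%.
R = (5.27 / 612) * 100
R = 0.861 %FS

0.861 %FS


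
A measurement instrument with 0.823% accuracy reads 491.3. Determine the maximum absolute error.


Absolute error = (accuracy% / 100) * reading.
Error = (0.823 / 100) * 491.3
Error = 0.00823 * 491.3
Error = 4.0434

4.0434


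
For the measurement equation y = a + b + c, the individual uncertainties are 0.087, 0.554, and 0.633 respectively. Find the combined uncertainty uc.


For a sum of independent quantities, uc = sqrt(u1^2 + u2^2 + u3^2).
uc = sqrt(0.087^2 + 0.554^2 + 0.633^2)
uc = sqrt(0.007569 + 0.306916 + 0.400689)
uc = 0.8457

0.8457


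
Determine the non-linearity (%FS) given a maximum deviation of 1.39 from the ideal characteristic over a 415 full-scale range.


Linearity error = (max deviation / full scale) * 100%.
Linearity = (1.39 / 415) * 100
Linearity = 0.335 %FS

0.335 %FS


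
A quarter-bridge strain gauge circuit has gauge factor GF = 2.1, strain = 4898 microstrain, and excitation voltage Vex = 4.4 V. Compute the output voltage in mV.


Quarter bridge output: Vout = (GF * epsilon * Vex) / 4.
Vout = (2.1 * 4898e-6 * 4.4) / 4
Vout = 0.04525752 / 4 V
Vout = 0.01131438 V = 11.3144 mV

11.3144 mV


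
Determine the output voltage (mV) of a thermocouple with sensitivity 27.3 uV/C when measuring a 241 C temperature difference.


The thermocouple output V = sensitivity * dT.
V = 27.3 uV/C * 241 C
V = 6579.3 uV
V = 6.579 mV

6.579 mV


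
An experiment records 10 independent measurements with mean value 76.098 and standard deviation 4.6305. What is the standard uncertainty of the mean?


The standard uncertainty for Type A evaluation is u = s / sqrt(n).
u = 4.6305 / sqrt(10)
u = 4.6305 / 3.1623
u = 1.4643

1.4643


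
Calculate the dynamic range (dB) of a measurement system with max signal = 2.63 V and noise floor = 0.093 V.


Dynamic range = 20 * log10(Vmax / Vnoise).
DR = 20 * log10(2.63 / 0.093)
DR = 20 * log10(28.28)
DR = 29.03 dB

29.03 dB


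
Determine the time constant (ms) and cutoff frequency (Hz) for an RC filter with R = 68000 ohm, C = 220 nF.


Time constant: tau = R * C.
tau = 68000 * 2.20e-07 = 0.01496 s
tau = 14.96 ms
Cutoff frequency: fc = 1 / (2*pi*R*C).
fc = 1 / (2*pi*0.01496) = 10.64 Hz

tau = 14.96 ms, fc = 10.64 Hz


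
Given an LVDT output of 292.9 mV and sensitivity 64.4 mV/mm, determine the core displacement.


Displacement = Vout / sensitivity.
d = 292.9 / 64.4
d = 4.548 mm

4.548 mm


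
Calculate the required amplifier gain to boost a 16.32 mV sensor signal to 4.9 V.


Gain = Vout / Vin (converting to same units).
G = 4.9 V / 16.32 mV
G = 4900.0 mV / 16.32 mV
G = 300.25

300.25


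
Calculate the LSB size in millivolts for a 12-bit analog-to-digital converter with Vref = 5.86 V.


The resolution (LSB) of an ADC is Vref / 2^n.
LSB = 5.86 / 2^12
LSB = 5.86 / 4096
LSB = 0.00143066 V = 1.43066406 mV

1.43066406 mV


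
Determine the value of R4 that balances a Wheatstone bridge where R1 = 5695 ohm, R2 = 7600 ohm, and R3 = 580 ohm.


At balance: R1*R4 = R2*R3, so R4 = R2*R3/R1.
R4 = 7600 * 580 / 5695
R4 = 4408000 / 5695
R4 = 774.01 ohm

774.01 ohm


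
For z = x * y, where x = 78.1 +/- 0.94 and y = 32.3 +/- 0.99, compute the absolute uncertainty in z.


For a product z = x*y, the relative uncertainty is:
uz/z = sqrt((ux/x)^2 + (uy/y)^2)
Relative uncertainties: ux/x = 0.94/78.1 = 0.012036
uy/y = 0.99/32.3 = 0.03065
z = 78.1 * 32.3 = 2522.6
uz = 2522.6 * sqrt(0.012036^2 + 0.03065^2) = 83.067

83.067


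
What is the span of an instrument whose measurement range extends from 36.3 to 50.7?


Span = upper range - lower range.
Span = 50.7 - (36.3)
Span = 14.4

14.4


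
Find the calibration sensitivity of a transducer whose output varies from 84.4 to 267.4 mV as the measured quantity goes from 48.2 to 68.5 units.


Sensitivity = (y2 - y1) / (x2 - x1).
S = (267.4 - 84.4) / (68.5 - 48.2)
S = 183.0 / 20.3
S = 9.0148 mV/unit

9.0148 mV/unit


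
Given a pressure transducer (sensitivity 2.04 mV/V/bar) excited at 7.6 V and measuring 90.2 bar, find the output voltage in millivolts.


Output = sensitivity * Vex * P.
Vout = 2.04 * 7.6 * 90.2
Vout = 15.504 * 90.2
Vout = 1398.46 mV

1398.46 mV


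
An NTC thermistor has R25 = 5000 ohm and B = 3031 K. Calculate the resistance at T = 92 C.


NTC thermistor equation: Rt = R25 * exp(B * (1/T - 1/T25)).
T in Kelvin: 365.15 K, T25 = 298.15 K
1/T - 1/T25 = 1/365.15 - 1/298.15 = -0.00061542
B * (1/T - 1/T25) = 3031 * -0.00061542 = -1.8653
Rt = 5000 * exp(-1.8653) = 774.2 ohm

774.2 ohm


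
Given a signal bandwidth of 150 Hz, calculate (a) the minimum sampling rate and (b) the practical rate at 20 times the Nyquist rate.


By Nyquist theorem, fs_min = 2 * fmax.
fs_min = 2 * 150 = 300 Hz
Practical rate = 20 * fs_min = 20 * 300 = 6000 Hz

fs_min = 300 Hz, fs_practical = 6000 Hz


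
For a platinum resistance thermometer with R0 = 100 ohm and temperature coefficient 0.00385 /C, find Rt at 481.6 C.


The RTD equation: Rt = R0 * (1 + alpha * T).
Rt = 100 * (1 + 0.00385 * 481.6)
Rt = 100 * (1 + 1.85416)
Rt = 100 * 2.85416
Rt = 285.416 ohm

285.416 ohm


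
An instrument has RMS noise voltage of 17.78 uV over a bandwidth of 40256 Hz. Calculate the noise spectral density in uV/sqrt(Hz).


Noise spectral density = Vrms / sqrt(BW).
NSD = 17.78 / sqrt(40256)
NSD = 17.78 / 200.639
NSD = 0.0886 uV/sqrt(Hz)

0.0886 uV/sqrt(Hz)


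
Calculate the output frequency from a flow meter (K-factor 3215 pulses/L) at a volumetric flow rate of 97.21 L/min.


Frequency = K * Q / 60 (converting L/min to L/s).
f = 3215 * 97.21 / 60
f = 312530.15 / 60
f = 5208.84 Hz

5208.84 Hz


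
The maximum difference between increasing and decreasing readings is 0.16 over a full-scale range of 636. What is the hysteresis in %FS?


Hysteresis = (max difference / full scale) * 100%.
H = (0.16 / 636) * 100
H = 0.025 %FS

0.025 %FS


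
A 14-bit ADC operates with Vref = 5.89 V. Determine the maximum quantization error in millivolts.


The maximum quantization error is +/- LSB/2.
LSB = Vref / 2^n = 5.89 / 16384 = 0.0003595 V
Max error = LSB / 2 = 0.0003595 / 2 = 0.00017975 V
Max error = 0.1797 mV

0.1797 mV


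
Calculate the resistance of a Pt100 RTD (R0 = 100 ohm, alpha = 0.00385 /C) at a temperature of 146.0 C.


The RTD equation: Rt = R0 * (1 + alpha * T).
Rt = 100 * (1 + 0.00385 * 146.0)
Rt = 100 * (1 + 0.5621)
Rt = 100 * 1.5621
Rt = 156.21 ohm

156.21 ohm


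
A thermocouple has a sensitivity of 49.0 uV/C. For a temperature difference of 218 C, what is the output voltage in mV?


The thermocouple output V = sensitivity * dT.
V = 49.0 uV/C * 218 C
V = 10682.0 uV
V = 10.682 mV

10.682 mV


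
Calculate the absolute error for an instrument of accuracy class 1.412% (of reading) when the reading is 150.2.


Absolute error = (accuracy% / 100) * reading.
Error = (1.412 / 100) * 150.2
Error = 0.01412 * 150.2
Error = 2.1208

2.1208


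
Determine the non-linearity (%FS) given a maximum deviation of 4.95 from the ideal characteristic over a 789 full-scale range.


Linearity error = (max deviation / full scale) * 100%.
Linearity = (4.95 / 789) * 100
Linearity = 0.627 %FS

0.627 %FS
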